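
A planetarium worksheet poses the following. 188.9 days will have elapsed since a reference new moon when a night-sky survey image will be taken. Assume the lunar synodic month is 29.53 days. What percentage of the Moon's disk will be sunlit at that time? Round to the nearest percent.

Reduce mod P: 188.9 − 6×29.53 = 11.72 d into the current lunation.
Phase angle: θ = 360°·(11.72 d)/(29.53 d) = 142.9°.
Illuminated fraction = (1 − cos 142.9°)/2 = (1 − (-0.797))/2 ≈ 0.899, so 90%.

90%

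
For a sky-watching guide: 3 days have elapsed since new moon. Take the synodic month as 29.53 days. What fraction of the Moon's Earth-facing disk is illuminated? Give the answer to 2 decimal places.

0.10

The Moon has covered 3/29.53 of its cycle, so θ ≈ 360° × 3/29.53 = 36.6°.
With cos θ = 0.803, the lit fraction is (1 − 0.803)/2 ≈ 0.098.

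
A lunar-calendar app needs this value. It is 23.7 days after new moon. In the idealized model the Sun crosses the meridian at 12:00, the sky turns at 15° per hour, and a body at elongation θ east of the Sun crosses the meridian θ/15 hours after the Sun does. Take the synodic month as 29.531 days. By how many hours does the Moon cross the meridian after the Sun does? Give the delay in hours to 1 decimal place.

19.3 h

Elongation θ = 360° × 23.7/29.531 ≈ 288.9°.
Delay after the Sun = 288.9° / (15°/h) ≈ 19.26 h.
So the Moon crosses the meridian 19.26 h after the Sun.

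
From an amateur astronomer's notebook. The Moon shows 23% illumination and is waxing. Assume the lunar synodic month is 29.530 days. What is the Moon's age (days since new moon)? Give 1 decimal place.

4.7 days

cos θ = 1 − 2f = 0.540, giving a principal value of 57.3°.
The Moon is waxing (0°–180°), so θ = 57.3° directly.
That fraction of the synodic month is 57.3/360 × 29.530 d ≈ 4.70 d.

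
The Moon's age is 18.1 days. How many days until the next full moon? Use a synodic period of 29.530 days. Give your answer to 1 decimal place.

Full moon is 0.5 of the way through the cycle: age 0.5 × 29.530 = 14.765 d.
Already past this cycle's full moon; the next is at 14.765 + 29.530 = 44.295 d, so 44.295 − 18.1 = 26.195 days.

26.2 days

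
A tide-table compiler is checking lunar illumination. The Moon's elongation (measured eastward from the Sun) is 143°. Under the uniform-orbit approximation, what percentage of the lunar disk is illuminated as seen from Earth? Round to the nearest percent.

Half-versine of 143°: (1 − (-0.799))/2 = 0.899, i.e. 90%.

90%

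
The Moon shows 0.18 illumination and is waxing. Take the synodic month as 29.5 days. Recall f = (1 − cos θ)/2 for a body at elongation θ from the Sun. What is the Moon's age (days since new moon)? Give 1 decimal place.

4.1 days

Invert f = (1 − cos θ)/2 to get cos θ = 1 − 2(0.18) = 0.640, hence θ₀ = arccos 0.640 = 50.2°.
Before full moon the principal value applies: θ = 50.2°.
That fraction of the synodic month is 50.2/360 × 29.5 d ≈ 4.11 d.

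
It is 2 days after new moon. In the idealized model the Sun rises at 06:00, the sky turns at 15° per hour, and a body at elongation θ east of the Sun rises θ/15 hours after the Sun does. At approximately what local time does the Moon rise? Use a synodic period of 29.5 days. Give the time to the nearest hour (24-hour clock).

The Moon has covered 2/29.5 of its cycle, so θ ≈ 360° × 2/29.5 = 24.4°.
Delay after the Sun = 24.4° / (15°/h) ≈ 1.63 h.
06:00 + 1.63 h ≈ 07:38 → 08:00 to the nearest hour.

08:00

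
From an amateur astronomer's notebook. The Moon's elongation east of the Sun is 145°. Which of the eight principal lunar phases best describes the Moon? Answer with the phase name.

The waxing gibbous sector spans roughly 112°–158°; 145° falls inside it.

waxing gibbous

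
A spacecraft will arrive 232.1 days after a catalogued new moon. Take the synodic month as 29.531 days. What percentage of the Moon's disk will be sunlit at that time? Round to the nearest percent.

18%

Reduce mod P: 232.1 − 7×29.531 = 25.38 d into the current lunation.
Elongation θ = 360° × 25.38/29.531 ≈ 309.4°.
With cos θ = 0.635, the lit fraction is (1 − 0.635)/2 ≈ 0.182, so 18%.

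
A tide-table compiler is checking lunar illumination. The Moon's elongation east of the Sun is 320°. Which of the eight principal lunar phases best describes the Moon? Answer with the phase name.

waning crescent

320° lies in the waning crescent sector of the 8-phase cycle.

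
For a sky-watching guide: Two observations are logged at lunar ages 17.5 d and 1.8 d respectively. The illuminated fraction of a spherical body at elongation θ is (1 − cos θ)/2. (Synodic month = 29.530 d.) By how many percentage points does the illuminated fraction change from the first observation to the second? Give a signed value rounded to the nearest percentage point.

-88 percentage points

θ₁ = 360° × 17.5/29.530 = 213.3°, f₁ = (1 − cos θ₁)/2 = 0.918.
θ₂ = 360° × 1.8/29.530 = 21.9°, f₂ = (1 − cos θ₂)/2 = 0.036.
Change = f₂ − f₁ = -0.881 → -88 percentage points.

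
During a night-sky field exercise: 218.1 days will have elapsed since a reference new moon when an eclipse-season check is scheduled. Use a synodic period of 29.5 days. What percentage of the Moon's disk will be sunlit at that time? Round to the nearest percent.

218.1 d spans 7 complete synodic months (7 × 29.5 = 206.50 d) plus 11.60 d.
Elongation θ = 360° × 11.60/29.5 ≈ 141.6°.
Illuminated fraction = (1 − cos 141.6°)/2 = (1 − (-0.783))/2 ≈ 0.892, so 89%.

89%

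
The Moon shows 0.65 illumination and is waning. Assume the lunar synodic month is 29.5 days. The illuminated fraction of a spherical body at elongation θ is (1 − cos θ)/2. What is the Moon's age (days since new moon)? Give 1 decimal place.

20.7 days

cos θ = 1 − 2f = -0.300, giving a principal value of 107.5°.
A waning Moon lies in 180°–360°, so θ = 360° − 107.5° = 252.5°.
Age = 29.5 × 252.5°/360° ≈ 20.69 days.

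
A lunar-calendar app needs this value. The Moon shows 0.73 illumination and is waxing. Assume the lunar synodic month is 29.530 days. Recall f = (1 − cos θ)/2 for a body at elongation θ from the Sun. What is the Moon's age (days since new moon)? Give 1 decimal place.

Invert f = (1 − cos θ)/2 to get cos θ = 1 − 2(0.73) = -0.460, hence θ₀ = arccos -0.460 = 117.4°.
Waxing ⇒ before full, so θ = 117.4°.
That fraction of the synodic month is 117.4/360 × 29.530 d ≈ 9.63 d.

9.6 days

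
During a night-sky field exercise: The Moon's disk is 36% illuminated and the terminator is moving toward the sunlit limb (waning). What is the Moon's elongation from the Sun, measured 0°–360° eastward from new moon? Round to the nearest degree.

cos θ = 1 − 2f = 0.280, giving a principal value of 73.7°.
Waning ⇒ past full, so θ = 360° − 73.7° = 286.3°.

286°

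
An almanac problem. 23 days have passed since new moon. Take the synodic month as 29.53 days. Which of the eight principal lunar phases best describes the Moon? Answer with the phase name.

At 23/29.53 of the cycle, θ ≈ 280° — the last quarter range.

last quarter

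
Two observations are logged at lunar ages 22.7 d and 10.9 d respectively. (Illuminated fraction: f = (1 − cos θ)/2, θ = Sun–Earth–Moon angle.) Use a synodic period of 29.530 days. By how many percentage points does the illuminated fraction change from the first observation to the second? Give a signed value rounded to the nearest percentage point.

First observation: θ = 360°·22.7/29.530 = 276.7°, so f = 0.441.
Second observation: θ = 132.9°, f = 0.840.
Δf = 0.840 − 0.441 = +0.399, i.e. +40 pp.

+40 percentage points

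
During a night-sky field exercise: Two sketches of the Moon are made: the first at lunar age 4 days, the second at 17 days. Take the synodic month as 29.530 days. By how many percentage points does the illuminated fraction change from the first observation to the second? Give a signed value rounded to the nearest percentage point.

First observation: θ = 360°·4/29.530 = 48.8°, so f = 0.170.
Second observation: θ = 207.2°, f = 0.945.
Δf = 0.945 − 0.170 = +0.774, i.e. +77 pp.

+77 percentage points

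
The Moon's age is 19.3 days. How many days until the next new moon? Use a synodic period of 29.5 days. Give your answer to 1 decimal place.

The next new moon completes the synodic month: 29.5 − 19.3 = 10.200 days.

10.2 days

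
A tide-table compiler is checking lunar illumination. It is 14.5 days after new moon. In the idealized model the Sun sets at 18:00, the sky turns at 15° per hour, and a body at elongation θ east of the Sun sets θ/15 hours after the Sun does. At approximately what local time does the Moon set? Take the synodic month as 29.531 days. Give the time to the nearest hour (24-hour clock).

06:00

Phase angle: θ = 360°·(14.5 d)/(29.531 d) = 176.8°.
At 15° of sky rotation per hour, 176.8° corresponds to a 11.78 h lag.
18:00 + 11.78 h ≈ 05:47 → 06:00 to the nearest hour.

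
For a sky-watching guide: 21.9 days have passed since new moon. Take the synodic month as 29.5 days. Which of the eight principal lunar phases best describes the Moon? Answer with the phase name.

θ ≈ 360° × 21.9/29.5 = 267°, which falls in the last quarter sector.

last quarter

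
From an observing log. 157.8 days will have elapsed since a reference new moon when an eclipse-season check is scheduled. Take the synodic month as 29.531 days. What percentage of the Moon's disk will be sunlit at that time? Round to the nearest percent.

157.8/29.531 = 5.344 lunations, so 5 complete cycles and 10.15 d into the next.
Phase angle: θ = 360°·(10.15 d)/(29.531 d) = 123.7°.
Illuminated fraction = (1 − cos 123.7°)/2 = (1 − (-0.554))/2 ≈ 0.777, so 78%.

78%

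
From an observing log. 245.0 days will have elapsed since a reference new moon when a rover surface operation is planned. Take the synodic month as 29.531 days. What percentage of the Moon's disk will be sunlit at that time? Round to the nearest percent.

Reduce mod P: 245.0 − 8×29.531 = 8.75 d into the current lunation.
Elongation θ = 360° × 8.75/29.531 ≈ 106.7°.
Illuminated fraction = (1 − cos 106.7°)/2 = (1 − (-0.287))/2 ≈ 0.644, so 64%.

64%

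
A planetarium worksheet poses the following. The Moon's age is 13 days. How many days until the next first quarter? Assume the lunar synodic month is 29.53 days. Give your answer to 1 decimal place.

First quarter occurs at elongation 90°, i.e. at age 29.53 × 90/360 = 7.383 d.
Already past this cycle's first quarter; the next is at 7.383 + 29.53 = 36.913 d, so 36.913 − 13 = 23.913 days.

23.9 days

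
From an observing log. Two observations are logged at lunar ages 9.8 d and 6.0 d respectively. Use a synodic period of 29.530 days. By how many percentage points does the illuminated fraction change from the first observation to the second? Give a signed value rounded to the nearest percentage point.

First observation: θ = 360°·9.8/29.530 = 119.5°, so f = 0.746.
Second observation: θ = 73.1°, f = 0.355.
Δf = 0.355 − 0.746 = -0.391, i.e. -39 pp.

-39 pp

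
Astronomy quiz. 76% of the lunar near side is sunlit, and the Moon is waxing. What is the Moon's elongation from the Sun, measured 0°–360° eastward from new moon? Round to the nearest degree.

121°

Invert f = (1 − cos θ)/2 to get cos θ = 1 − 2(0.76) = -0.520, hence θ₀ = arccos -0.520 = 121.3°.
Waxing ⇒ before full, so θ = 121.3°.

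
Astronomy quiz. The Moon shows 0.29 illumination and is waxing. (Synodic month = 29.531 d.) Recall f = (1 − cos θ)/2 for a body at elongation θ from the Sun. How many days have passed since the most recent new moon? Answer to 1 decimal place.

Invert f = (1 − cos θ)/2 to get cos θ = 1 − 2(0.29) = 0.420, hence θ₀ = arccos 0.420 = 65.2°.
Waxing ⇒ before full, so θ = 65.2°.
At 360°/29.531 d per day, 65.2° corresponds to 5.35 days.

5.3 days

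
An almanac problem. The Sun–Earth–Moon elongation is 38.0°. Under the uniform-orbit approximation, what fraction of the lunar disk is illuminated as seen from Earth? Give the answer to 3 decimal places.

0.106

Half-versine of 38.0°: (1 − 0.788)/2 = 0.106.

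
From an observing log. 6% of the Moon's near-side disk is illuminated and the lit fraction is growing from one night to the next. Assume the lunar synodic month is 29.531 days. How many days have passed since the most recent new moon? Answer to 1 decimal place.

2.3 days

From f = (1 − cos θ)/2: cos θ = 1 − 2×0.06 = 0.880; arccos → 28.4°.
The Moon is waxing (0°–180°), so θ = 28.4° directly.
Age = 29.531 × 28.4°/360° ≈ 2.33 days.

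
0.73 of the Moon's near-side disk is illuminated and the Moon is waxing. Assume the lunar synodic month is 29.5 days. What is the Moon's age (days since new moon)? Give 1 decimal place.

9.6 days

From f = (1 − cos θ)/2: cos θ = 1 − 2×0.73 = -0.460; arccos → 117.4°.
The Moon is waxing (0°–180°), so θ = 117.4° directly.
Age = 29.5 × 117.4°/360° ≈ 9.62 days.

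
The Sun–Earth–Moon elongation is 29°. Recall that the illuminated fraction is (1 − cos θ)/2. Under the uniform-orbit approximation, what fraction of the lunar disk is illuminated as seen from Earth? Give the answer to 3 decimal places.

Half-versine of 29°: (1 − 0.875)/2 = 0.063.

0.063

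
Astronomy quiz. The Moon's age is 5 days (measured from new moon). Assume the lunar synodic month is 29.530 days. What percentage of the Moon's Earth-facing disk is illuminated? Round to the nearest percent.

26%

The Moon has covered 5/29.530 of its cycle, so θ ≈ 360° × 5/29.530 = 61.0°.
With cos θ = 0.485, the lit fraction is (1 − 0.485)/2 ≈ 0.257, so 26%.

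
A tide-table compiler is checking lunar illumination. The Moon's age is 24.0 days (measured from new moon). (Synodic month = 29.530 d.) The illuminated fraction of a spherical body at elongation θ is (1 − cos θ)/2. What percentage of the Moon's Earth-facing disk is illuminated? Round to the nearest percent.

Phase angle: θ = 360°·(24.0 d)/(29.530 d) = 292.6°.
cos 292.6° = 0.384, so f = (1 − 0.384)/2 = 0.308, so 31%.

31%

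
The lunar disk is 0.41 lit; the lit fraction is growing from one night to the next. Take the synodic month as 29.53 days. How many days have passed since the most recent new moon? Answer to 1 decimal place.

From f = (1 − cos θ)/2: cos θ = 1 − 2×0.41 = 0.180; arccos → 79.6°.
The Moon is waxing (0°–180°), so θ = 79.6° directly.
At 360°/29.53 d per day, 79.6° corresponds to 6.53 days.

6.5 days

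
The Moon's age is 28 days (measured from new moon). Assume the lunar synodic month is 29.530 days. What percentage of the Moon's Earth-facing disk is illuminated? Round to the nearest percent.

Phase angle: θ = 360°·(28 d)/(29.530 d) = 341.3°.
Illuminated fraction = (1 − cos 341.3°)/2 = (1 − 0.947)/2 ≈ 0.026, so 3%.

3%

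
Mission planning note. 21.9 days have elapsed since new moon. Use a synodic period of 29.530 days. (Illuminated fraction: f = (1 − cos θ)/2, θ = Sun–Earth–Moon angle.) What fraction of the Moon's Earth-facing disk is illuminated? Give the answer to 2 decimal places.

Elongation θ = 360° × 21.9/29.530 ≈ 267.0°.
cos 267.0° = (-0.053), so f = (1 − (-0.053))/2 = 0.526.

0.53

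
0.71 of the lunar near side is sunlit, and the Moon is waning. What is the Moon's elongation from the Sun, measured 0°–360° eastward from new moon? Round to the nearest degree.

Invert f = (1 − cos θ)/2 to get cos θ = 1 − 2(0.71) = -0.420, hence θ₀ = arccos -0.420 = 114.8°.
A waning Moon lies in 180°–360°, so θ = 360° − 114.8° = 245.2°.

245°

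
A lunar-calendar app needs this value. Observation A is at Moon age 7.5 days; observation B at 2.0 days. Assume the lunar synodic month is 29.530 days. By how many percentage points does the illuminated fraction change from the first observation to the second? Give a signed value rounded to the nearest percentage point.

-47 pp

First observation: θ = 360°·7.5/29.530 = 91.4°, so f = 0.512.
Second observation: θ = 24.4°, f = 0.045.
Δf = 0.045 − 0.512 = -0.468, i.e. -47 pp.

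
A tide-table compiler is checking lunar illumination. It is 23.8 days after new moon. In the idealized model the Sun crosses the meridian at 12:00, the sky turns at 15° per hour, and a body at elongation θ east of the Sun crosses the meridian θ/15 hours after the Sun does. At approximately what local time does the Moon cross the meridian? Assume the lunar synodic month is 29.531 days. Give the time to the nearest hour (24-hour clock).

07:00

The Moon has covered 23.8/29.531 of its cycle, so θ ≈ 360° × 23.8/29.531 = 290.1°.
The Moon trails the Sun by θ/15 = 290.1/15 ≈ 19.34 hours.
12:00 + 19.34 h ≈ 07:21 → 07:00 to the nearest hour.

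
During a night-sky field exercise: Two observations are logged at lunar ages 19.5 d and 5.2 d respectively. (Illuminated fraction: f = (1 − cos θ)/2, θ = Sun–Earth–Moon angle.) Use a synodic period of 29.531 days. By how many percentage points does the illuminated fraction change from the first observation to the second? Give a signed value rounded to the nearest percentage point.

θ₁ = 360° × 19.5/29.531 = 237.7°, f₁ = (1 − cos θ₁)/2 = 0.767.
θ₂ = 360° × 5.2/29.531 = 63.4°, f₂ = (1 − cos θ₂)/2 = 0.276.
Change = f₂ − f₁ = -0.491 → -49 percentage points.

-49 percentage points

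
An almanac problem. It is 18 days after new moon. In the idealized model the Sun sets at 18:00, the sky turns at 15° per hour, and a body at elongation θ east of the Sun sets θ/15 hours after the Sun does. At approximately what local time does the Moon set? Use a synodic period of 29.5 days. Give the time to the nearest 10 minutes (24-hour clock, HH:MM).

Phase angle: θ = 360°·(18 d)/(29.5 d) = 219.7°.
Delay after the Sun = 219.7° / (15°/h) ≈ 14.64 h.
18:00 + 14.644 h ≈ 08:39 → 08:40 to the nearest ten minutes.

08:40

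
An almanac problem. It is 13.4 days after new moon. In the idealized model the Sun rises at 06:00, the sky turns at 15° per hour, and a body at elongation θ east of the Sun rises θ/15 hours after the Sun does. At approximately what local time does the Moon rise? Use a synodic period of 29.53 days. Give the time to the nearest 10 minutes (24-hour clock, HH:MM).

16:50

The Moon has covered 13.4/29.53 of its cycle, so θ ≈ 360° × 13.4/29.53 = 163.4°.
The Moon trails the Sun by θ/15 = 163.4/15 ≈ 10.89 hours.
06:00 + 10.891 h ≈ 16:53 → 16:50 to the nearest ten minutes.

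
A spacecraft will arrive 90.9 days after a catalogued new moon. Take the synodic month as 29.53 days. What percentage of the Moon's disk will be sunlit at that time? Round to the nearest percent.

90.9 d spans 3 complete synodic months (3 × 29.53 = 88.59 d) plus 2.31 d.
Phase angle: θ = 360°·(2.31 d)/(29.53 d) = 28.2°.
Illuminated fraction = (1 − cos 28.2°)/2 = (1 − 0.882)/2 ≈ 0.059, so 6%.

6%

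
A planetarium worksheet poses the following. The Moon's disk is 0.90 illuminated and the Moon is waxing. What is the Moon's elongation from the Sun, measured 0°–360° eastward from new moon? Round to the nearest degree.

143°

Invert f = (1 − cos θ)/2 to get cos θ = 1 − 2(0.90) = -0.800, hence θ₀ = arccos -0.800 = 143.1°.
Waxing ⇒ before full, so θ = 143.1°.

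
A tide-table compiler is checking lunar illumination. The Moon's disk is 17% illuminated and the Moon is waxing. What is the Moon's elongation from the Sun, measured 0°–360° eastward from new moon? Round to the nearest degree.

From f = (1 − cos θ)/2: cos θ = 1 − 2×0.17 = 0.660; arccos → 48.7°.
Before full moon the principal value applies: θ = 48.7°.

49°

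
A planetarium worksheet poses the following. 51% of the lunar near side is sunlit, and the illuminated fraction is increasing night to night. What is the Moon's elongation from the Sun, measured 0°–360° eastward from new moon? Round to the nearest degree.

Invert f = (1 − cos θ)/2 to get cos θ = 1 − 2(0.51) = -0.020, hence θ₀ = arccos -0.020 = 91.1°.
Before full moon the principal value applies: θ = 91.1°.

91°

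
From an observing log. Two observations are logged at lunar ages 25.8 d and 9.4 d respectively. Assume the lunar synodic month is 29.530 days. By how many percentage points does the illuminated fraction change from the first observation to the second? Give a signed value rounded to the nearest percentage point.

+56 percentage points

First observation: θ = 360°·25.8/29.530 = 314.5°, so f = 0.149.
Second observation: θ = 114.6°, f = 0.708.
Δf = 0.708 − 0.149 = +0.559, i.e. +56 pp.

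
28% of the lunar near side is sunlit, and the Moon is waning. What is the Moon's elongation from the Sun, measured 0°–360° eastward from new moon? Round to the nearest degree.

296°

Invert f = (1 − cos θ)/2 to get cos θ = 1 − 2(0.28) = 0.440, hence θ₀ = arccos 0.440 = 63.9°.
A waning Moon lies in 180°–360°, so θ = 360° − 63.9° = 296.1°.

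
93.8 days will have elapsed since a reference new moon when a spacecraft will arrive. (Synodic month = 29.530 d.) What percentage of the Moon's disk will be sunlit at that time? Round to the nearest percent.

28%

Reduce mod P: 93.8 − 3×29.530 = 5.21 d into the current lunation.
The Moon has covered 5.21/29.530 of its cycle, so θ ≈ 360° × 5.21/29.530 = 63.5°.
Illuminated fraction = (1 − cos 63.5°)/2 = (1 − 0.446)/2 ≈ 0.277, so 28%.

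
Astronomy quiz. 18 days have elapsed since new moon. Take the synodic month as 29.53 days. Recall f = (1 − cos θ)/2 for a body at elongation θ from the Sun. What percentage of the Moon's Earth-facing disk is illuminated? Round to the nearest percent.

Phase angle: θ = 360°·(18 d)/(29.53 d) = 219.4°.
With cos θ = (-0.772), the lit fraction is (1 − (-0.772))/2 ≈ 0.886, so 89%.

89%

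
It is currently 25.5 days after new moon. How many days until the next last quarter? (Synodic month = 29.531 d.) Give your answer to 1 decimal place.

Last quarter is 0.75 of the way through the cycle: age 0.75 × 29.531 = 22.148 d.
This lunation's last quarter (22.148 d) has passed, so add one period: 51.679 − 25.5 = 26.179 days.

26.2 days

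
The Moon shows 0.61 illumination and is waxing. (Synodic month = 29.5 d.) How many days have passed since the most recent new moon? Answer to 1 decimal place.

8.4 days

From f = (1 − cos θ)/2: cos θ = 1 − 2×0.61 = -0.220; arccos → 102.7°.
The Moon is waxing (0°–180°), so θ = 102.7° directly.
Age = 29.5 × 102.7°/360° ≈ 8.42 days.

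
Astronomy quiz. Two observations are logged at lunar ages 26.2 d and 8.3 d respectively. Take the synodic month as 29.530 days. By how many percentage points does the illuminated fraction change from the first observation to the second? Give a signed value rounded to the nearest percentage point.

+48 percentage points

θ₁ = 360° × 26.2/29.530 = 319.4°, f₁ = (1 − cos θ₁)/2 = 0.120.
θ₂ = 360° × 8.3/29.530 = 101.2°, f₂ = (1 − cos θ₂)/2 = 0.597.
Change = f₂ − f₁ = +0.477 → +48 percentage points.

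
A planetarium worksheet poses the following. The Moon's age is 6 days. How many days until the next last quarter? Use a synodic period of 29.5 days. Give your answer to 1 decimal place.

16.1 days

Last quarter occurs at elongation 270°, i.e. at age 29.5 × 270/360 = 22.125 d.
That is 22.125 − 6 = 16.125 days ahead.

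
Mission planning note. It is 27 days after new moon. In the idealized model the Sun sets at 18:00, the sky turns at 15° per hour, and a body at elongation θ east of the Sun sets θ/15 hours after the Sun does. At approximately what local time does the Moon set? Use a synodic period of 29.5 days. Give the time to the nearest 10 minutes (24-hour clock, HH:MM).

16:00

Phase angle: θ = 360°·(27 d)/(29.5 d) = 329.5°.
The Moon trails the Sun by θ/15 = 329.5/15 ≈ 21.97 hours.
18:00 + 21.966 h ≈ 15:58 → 16:00 to the nearest ten minutes.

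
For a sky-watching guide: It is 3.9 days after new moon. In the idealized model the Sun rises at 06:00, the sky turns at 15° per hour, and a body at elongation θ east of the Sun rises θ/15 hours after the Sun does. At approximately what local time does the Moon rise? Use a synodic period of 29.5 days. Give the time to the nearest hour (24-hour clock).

09:00

Phase angle: θ = 360°·(3.9 d)/(29.5 d) = 47.6°.
Delay after the Sun = 47.6° / (15°/h) ≈ 3.17 h.
06:00 + 3.17 h ≈ 09:10 → 09:00 to the nearest hour.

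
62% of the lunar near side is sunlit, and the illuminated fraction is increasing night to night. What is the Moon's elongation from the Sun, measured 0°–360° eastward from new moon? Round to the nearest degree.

104°

Invert f = (1 − cos θ)/2 to get cos θ = 1 − 2(0.62) = -0.240, hence θ₀ = arccos -0.240 = 103.9°.
The Moon is waxing (0°–180°), so θ = 103.9° directly.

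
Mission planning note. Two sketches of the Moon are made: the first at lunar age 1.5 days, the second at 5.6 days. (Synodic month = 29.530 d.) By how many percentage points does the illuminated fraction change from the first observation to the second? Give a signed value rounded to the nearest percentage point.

+29 pp

First observation: θ = 360°·1.5/29.530 = 18.3°, so f = 0.025.
Second observation: θ = 68.3°, f = 0.315.
Δf = 0.315 − 0.025 = +0.290, i.e. +29 pp.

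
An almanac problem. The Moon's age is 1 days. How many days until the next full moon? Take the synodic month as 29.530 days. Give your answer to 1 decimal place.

Full moon occurs at elongation 180°, i.e. at age 29.530 × 180/360 = 14.765 d.
That is 14.765 − 1 = 13.765 days ahead.

13.8 days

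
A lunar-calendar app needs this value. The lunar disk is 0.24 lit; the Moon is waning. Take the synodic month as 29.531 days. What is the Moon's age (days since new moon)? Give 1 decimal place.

Invert f = (1 − cos θ)/2 to get cos θ = 1 − 2(0.24) = 0.520, hence θ₀ = arccos 0.520 = 58.7°.
Since the Moon is past full (waning), take the reflex angle: θ = 360° − 58.7° = 301.3°.
Age = 29.531 × 301.3°/360° ≈ 24.72 days.

24.7 days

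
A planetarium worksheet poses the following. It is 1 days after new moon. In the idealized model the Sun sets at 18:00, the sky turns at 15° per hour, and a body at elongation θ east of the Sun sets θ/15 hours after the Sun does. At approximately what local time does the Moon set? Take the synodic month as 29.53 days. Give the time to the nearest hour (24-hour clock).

The Moon has covered 1/29.53 of its cycle, so θ ≈ 360° × 1/29.53 = 12.2°.
The Moon trails the Sun by θ/15 = 12.2/15 ≈ 0.81 hours.
18:00 + 0.81 h ≈ 18:49 → 19:00 to the nearest hour.

19:00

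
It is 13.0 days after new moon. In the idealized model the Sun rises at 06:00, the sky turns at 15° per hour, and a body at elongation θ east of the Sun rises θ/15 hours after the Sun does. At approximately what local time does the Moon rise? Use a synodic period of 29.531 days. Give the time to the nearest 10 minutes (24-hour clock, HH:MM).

Phase angle: θ = 360°·(13.0 d)/(29.531 d) = 158.5°.
At 15° of sky rotation per hour, 158.5° corresponds to a 10.57 h lag.
06:00 + 10.565 h ≈ 16:34 → 16:30 to the nearest ten minutes.

16:30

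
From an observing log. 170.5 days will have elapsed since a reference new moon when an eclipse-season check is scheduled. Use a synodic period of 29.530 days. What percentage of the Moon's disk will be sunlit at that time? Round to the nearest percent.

43%

Reduce mod P: 170.5 − 5×29.530 = 22.85 d into the current lunation.
Elongation θ = 360° × 22.85/29.530 ≈ 278.6°.
With cos θ = 0.149, the lit fraction is (1 − 0.149)/2 ≈ 0.426, so 43%.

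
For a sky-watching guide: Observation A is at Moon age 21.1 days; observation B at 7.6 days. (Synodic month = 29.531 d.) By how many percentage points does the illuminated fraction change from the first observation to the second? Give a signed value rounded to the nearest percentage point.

-9 percentage points

θ₁ = 360° × 21.1/29.531 = 257.2°, f₁ = (1 − cos θ₁)/2 = 0.611.
θ₂ = 360° × 7.6/29.531 = 92.6°, f₂ = (1 − cos θ₂)/2 = 0.523.
Change = f₂ − f₁ = -0.087 → -9 percentage points.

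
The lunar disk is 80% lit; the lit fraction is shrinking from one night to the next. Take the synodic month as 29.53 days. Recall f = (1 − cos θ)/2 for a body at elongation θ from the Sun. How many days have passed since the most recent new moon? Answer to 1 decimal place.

19.1 days

Invert f = (1 − cos θ)/2 to get cos θ = 1 − 2(0.80) = -0.600, hence θ₀ = arccos -0.600 = 126.9°.
Since the Moon is past full (waning), take the reflex angle: θ = 360° − 126.9° = 233.1°.
That fraction of the synodic month is 233.1/360 × 29.53 d ≈ 19.12 d.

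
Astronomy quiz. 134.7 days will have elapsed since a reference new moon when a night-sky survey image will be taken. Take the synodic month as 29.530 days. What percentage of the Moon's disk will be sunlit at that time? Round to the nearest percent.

96%

134.7 d spans 4 complete synodic months (4 × 29.530 = 118.12 d) plus 16.58 d.
Phase angle: θ = 360°·(16.58 d)/(29.530 d) = 202.1°.
With cos θ = (-0.926), the lit fraction is (1 − (-0.926))/2 ≈ 0.963, so 96%.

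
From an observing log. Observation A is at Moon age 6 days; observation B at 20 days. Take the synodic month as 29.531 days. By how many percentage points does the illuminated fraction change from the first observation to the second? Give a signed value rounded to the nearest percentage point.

θ₁ = 360° × 6/29.531 = 73.1°, f₁ = (1 − cos θ₁)/2 = 0.355.
θ₂ = 360° × 20/29.531 = 243.8°, f₂ = (1 − cos θ₂)/2 = 0.721.
Change = f₂ − f₁ = +0.366 → +37 percentage points.

+37 pp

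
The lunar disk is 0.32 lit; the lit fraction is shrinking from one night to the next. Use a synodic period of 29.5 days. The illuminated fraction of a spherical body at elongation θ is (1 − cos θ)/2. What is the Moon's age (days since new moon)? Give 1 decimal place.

cos θ = 1 − 2f = 0.360, giving a principal value of 68.9°.
Waning ⇒ past full, so θ = 360° − 68.9° = 291.1°.
That fraction of the synodic month is 291.1/360 × 29.5 d ≈ 23.85 d.

23.9 days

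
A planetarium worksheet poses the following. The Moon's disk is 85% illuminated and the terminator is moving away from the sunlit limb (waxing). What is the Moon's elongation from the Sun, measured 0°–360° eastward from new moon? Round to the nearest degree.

cos θ = 1 − 2f = -0.700, giving a principal value of 134.4°.
Waxing ⇒ before full, so θ = 134.4°.

134°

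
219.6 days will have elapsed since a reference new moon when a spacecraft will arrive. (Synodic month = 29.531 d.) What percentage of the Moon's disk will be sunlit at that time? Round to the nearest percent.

Reduce mod P: 219.6 − 7×29.531 = 12.88 d into the current lunation.
The Moon has covered 12.88/29.531 of its cycle, so θ ≈ 360° × 12.88/29.531 = 157.1°.
Illuminated fraction = (1 − cos 157.1°)/2 = (1 − (-0.921))/2 ≈ 0.960, so 96%.

96%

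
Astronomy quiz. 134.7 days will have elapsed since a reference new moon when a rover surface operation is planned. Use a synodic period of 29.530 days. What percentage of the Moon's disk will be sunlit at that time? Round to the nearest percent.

96%

134.7 d spans 4 complete synodic months (4 × 29.530 = 118.12 d) plus 16.58 d.
Elongation θ = 360° × 16.58/29.530 ≈ 202.1°.
With cos θ = (-0.926), the lit fraction is (1 − (-0.926))/2 ≈ 0.963, so 96%.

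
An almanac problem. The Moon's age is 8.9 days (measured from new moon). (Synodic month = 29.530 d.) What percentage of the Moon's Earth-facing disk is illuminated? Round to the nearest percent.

The Moon has covered 8.9/29.530 of its cycle, so θ ≈ 360° × 8.9/29.530 = 108.5°.
Illuminated fraction = (1 − cos 108.5°)/2 = (1 − (-0.317))/2 ≈ 0.659, so 66%.

66%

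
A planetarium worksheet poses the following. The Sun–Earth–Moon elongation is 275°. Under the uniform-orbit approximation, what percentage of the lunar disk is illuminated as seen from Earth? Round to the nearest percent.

46%

Half-versine of 275°: (1 − 0.087)/2 = 0.456, i.e. 46%.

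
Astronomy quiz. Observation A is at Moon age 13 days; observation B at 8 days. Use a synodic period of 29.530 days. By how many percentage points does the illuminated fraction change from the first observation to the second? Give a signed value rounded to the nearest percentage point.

-40 pp

First observation: θ = 360°·13/29.530 = 158.5°, so f = 0.965.
Second observation: θ = 97.5°, f = 0.566.
Δf = 0.566 − 0.965 = -0.400, i.e. -40 pp.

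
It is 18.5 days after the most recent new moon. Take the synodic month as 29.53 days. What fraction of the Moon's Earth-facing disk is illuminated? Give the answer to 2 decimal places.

Phase angle: θ = 360°·(18.5 d)/(29.53 d) = 225.5°.
Illuminated fraction = (1 − cos 225.5°)/2 = (1 − (-0.700))/2 ≈ 0.850.

0.85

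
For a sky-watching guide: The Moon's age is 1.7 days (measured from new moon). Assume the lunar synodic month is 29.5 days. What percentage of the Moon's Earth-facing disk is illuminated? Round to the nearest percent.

Phase angle: θ = 360°·(1.7 d)/(29.5 d) = 20.7°.
With cos θ = 0.935, the lit fraction is (1 − 0.935)/2 ≈ 0.032, so 3%.

3%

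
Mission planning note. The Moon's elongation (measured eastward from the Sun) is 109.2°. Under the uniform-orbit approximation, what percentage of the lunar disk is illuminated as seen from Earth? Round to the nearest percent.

cos 109.2° = (-0.329), so f = (1 − (-0.329))/2 = 0.664, i.e. 66%.

66%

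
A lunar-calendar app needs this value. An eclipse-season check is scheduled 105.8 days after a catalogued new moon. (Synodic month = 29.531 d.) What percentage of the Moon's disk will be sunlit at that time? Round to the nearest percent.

93%

105.8 d spans 3 complete synodic months (3 × 29.531 = 88.59 d) plus 17.21 d.
The Moon has covered 17.21/29.531 of its cycle, so θ ≈ 360° × 17.21/29.531 = 209.8°.
With cos θ = (-0.868), the lit fraction is (1 − (-0.868))/2 ≈ 0.934, so 93%.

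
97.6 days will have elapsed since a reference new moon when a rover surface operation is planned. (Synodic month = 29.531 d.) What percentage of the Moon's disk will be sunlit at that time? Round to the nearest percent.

97.6 d spans 3 complete synodic months (3 × 29.531 = 88.59 d) plus 9.01 d.
Phase angle: θ = 360°·(9.01 d)/(29.531 d) = 109.8°.
cos 109.8° = (-0.339), so f = (1 − (-0.339))/2 = 0.669, so 67%.

67%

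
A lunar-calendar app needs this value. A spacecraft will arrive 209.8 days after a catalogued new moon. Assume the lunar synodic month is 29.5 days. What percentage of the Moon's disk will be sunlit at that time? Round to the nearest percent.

12%

209.8 d spans 7 complete synodic months (7 × 29.5 = 206.50 d) plus 3.30 d.
The Moon has covered 3.30/29.5 of its cycle, so θ ≈ 360° × 3.30/29.5 = 40.3°.
With cos θ = 0.763, the lit fraction is (1 − 0.763)/2 ≈ 0.119, so 12%.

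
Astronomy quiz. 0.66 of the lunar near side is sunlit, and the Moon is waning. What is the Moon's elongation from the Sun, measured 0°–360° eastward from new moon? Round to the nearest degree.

251°

cos θ = 1 − 2f = -0.320, giving a principal value of 108.7°.
Waning ⇒ past full, so θ = 360° − 108.7° = 251.3°.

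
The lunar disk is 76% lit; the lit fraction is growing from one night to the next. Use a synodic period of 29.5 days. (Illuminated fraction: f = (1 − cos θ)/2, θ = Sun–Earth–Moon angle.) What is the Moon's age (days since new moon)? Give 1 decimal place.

9.9 days

cos θ = 1 − 2f = -0.520, giving a principal value of 121.3°.
Waxing ⇒ before full, so θ = 121.3°.
At 360°/29.5 d per day, 121.3° corresponds to 9.94 days.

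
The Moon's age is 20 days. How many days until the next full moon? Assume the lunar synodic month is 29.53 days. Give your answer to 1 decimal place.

24.3 days

Full moon is 0.5 of the way through the cycle: age 0.5 × 29.53 = 14.765 d.
Already past this cycle's full moon; the next is at 14.765 + 29.53 = 44.295 d, so 44.295 − 20 = 24.295 days.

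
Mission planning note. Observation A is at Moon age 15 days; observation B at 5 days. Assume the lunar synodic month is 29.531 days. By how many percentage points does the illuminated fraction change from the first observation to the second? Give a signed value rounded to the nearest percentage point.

-74 pp

θ₁ = 360° × 15/29.531 = 182.9°, f₁ = (1 − cos θ₁)/2 = 0.999.
θ₂ = 360° × 5/29.531 = 61.0°, f₂ = (1 − cos θ₂)/2 = 0.257.
Change = f₂ − f₁ = -0.742 → -74 percentage points.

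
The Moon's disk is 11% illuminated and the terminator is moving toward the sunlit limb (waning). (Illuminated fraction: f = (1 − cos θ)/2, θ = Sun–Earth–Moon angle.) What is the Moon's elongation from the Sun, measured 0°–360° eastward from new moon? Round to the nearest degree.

Invert f = (1 − cos θ)/2 to get cos θ = 1 − 2(0.11) = 0.780, hence θ₀ = arccos 0.780 = 38.7°.
Since the Moon is past full (waning), take the reflex angle: θ = 360° − 38.7° = 321.3°.

321°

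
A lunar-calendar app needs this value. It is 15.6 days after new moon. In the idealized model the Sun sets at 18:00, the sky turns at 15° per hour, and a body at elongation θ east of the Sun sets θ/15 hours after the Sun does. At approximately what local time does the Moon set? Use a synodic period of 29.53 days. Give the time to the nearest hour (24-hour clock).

Elongation θ = 360° × 15.6/29.53 ≈ 190.2°.
The Moon trails the Sun by θ/15 = 190.2/15 ≈ 12.68 hours.
18:00 + 12.68 h ≈ 06:41 → 07:00 to the nearest hour.

07:00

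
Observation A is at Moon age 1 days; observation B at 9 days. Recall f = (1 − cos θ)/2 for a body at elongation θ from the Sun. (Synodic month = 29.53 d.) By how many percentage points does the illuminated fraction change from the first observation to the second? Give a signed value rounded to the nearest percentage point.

+66 percentage points

First observation: θ = 360°·1/29.53 = 12.2°, so f = 0.011.
Second observation: θ = 109.7°, f = 0.669.
Δf = 0.669 − 0.011 = +0.657, i.e. +66 pp.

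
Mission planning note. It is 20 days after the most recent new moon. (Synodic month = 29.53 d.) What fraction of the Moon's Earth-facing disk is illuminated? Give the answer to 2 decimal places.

Elongation θ = 360° × 20/29.53 ≈ 243.8°.
Illuminated fraction = (1 − cos 243.8°)/2 = (1 − (-0.441))/2 ≈ 0.721.

0.72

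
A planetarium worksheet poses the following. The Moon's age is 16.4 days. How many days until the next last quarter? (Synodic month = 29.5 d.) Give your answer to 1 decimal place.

5.7 days

Last quarter occurs at elongation 270°, i.e. at age 29.5 × 270/360 = 22.125 d.
That is 22.125 − 16.4 = 5.725 days ahead.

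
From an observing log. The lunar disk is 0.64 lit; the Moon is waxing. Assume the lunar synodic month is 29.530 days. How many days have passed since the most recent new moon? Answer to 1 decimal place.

cos θ = 1 − 2f = -0.280, giving a principal value of 106.3°.
The Moon is waxing (0°–180°), so θ = 106.3° directly.
Age = 29.530 × 106.3°/360° ≈ 8.72 days.

8.7 days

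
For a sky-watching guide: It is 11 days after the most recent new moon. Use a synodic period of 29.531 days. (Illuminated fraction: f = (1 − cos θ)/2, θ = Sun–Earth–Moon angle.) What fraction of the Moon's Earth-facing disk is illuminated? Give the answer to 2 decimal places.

Phase angle: θ = 360°·(11 d)/(29.531 d) = 134.1°.
cos 134.1° = (-0.696), so f = (1 − (-0.696))/2 = 0.848.

0.85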